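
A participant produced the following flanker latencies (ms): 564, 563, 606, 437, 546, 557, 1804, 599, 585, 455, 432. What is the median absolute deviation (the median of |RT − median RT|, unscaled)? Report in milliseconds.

36 ms

Sorted: 432, 437, 455, 546, 557, 563, 564, 585, 599, 606, 1804 → median = 563
|x − 563|: 1, 0, 43, 126, 17, 6, 1241, 36, 22, 108, 131
Sorted deviations: 0, 1, 6, 17, 22, 36, 43, 108, 126, 131, 1241 → MAD = 36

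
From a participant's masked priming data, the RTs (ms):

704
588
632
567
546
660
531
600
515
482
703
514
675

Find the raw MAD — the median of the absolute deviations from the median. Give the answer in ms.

Sorted: 482, 514, 515, 531, 546, 567, 588, 600, 632, 660, 675, 703, 704 → median = 588
|x − 588|: 116, 0, 44, 21, 42, 72, 57, 12, 73, 106, 115, 74, 87
Sorted deviations: 0, 12, 21, 42, 44, 57, 72, 73, 74, 87, 106, 115, 116 → MAD = 72

72 ms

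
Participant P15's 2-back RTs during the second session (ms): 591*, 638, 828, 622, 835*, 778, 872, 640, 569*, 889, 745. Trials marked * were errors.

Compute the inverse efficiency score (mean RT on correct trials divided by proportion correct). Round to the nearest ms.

1033 ms

Correct trials (n=8): 638, 828, 622, 778, 872, 640, 889, 745
Mean correct RT = 6012/8 = 751.5000 ms
Proportion correct = 8/11
IES = 751.5000 / (8/11) = 1033.312 ms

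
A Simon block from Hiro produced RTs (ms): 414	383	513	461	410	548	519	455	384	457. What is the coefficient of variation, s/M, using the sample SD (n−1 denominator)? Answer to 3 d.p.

n = 10, Σ = 4544, M = 454.4000
Σ(x−M)² = 30076.400; s = √(30076.400/9) = 57.8085
CV = 57.8085 / 454.4000 = 0.12722

0.127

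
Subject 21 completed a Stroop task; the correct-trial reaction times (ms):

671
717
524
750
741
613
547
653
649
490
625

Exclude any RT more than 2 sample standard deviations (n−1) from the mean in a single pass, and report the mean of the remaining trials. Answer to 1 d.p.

634.5 ms

n = 11, ΣRT = 6980, M = 634.545
Σ(x−M)² = 74672.73; s = √(74672.73/10) = 86.413
Cutoffs: 634.545 ± 2·86.413 → [461.7, 807.4]
No RTs fall outside the cutoffs; all 11 retained. Mean = 6980/11 = 634.545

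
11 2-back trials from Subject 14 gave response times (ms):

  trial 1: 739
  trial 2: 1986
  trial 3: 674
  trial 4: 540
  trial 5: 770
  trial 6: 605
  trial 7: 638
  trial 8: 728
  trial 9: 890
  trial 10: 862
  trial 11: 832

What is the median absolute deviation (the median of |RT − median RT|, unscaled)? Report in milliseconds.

Sorted: 540, 605, 638, 674, 728, 739, 770, 832, 862, 890, 1986 → median = 739
|x − 739|: 0, 1247, 65, 199, 31, 134, 101, 11, 151, 123, 93
Sorted deviations: 0, 11, 31, 65, 93, 101, 123, 134, 151, 199, 1247 → MAD = 101

101 ms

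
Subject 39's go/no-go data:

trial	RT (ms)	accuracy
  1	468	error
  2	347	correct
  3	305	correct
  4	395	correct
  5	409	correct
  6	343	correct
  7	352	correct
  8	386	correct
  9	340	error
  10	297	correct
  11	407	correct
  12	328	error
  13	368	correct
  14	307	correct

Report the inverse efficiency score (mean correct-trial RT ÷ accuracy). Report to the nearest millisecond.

453 ms

Correct trials (n=11): 347, 305, 395, 409, 343, 352, 386, 297, 407, 368, 307
Mean correct RT = 3916/11 = 356.0000 ms
Proportion correct = 11/14
IES = 356.0000 / (11/14) = 453.091 ms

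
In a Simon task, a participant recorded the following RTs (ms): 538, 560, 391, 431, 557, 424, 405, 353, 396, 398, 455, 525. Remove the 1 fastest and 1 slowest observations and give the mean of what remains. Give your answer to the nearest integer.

452 ms

Sorted: 353, 391, 396, 398, 405, 424, 431, 455, 525, 538, 557, 560
Drop lowest 1 (353) and highest 1 (560)
Remaining (n=10): Σ = 4520, mean = 4520/10 = 452.000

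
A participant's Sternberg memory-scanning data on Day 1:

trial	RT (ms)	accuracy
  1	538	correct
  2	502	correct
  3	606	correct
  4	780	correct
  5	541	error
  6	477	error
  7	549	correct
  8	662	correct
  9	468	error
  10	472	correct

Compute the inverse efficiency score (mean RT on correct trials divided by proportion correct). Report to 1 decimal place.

Correct trials (n=7): 538, 502, 606, 780, 549, 662, 472
Mean correct RT = 4109/7 = 587.0000 ms
Proportion correct = 7/10
IES = 587.0000 / (7/10) = 838.571 ms

838.6 ms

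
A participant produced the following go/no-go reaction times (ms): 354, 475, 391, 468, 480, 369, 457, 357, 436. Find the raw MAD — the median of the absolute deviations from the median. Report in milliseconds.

Sorted: 354, 357, 369, 391, 436, 457, 468, 475, 480 → median = 436
|x − 436|: 82, 39, 45, 32, 44, 67, 21, 79, 0
Sorted deviations: 0, 21, 32, 39, 44, 45, 67, 79, 82 → MAD = 44

44 ms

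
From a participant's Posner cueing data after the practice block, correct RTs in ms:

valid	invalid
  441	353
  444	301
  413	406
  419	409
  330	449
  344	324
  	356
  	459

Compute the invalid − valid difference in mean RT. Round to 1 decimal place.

M(valid) = 2391/6 = 398.500
M(invalid) = 3057/8 = 382.125
Difference = 382.125 − 398.500 = -16.375 ms

-16.4 ms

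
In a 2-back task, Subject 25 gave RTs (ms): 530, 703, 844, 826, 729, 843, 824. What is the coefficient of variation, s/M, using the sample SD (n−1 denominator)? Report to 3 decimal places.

n = 7, Σ = 5299, M = 757.0000
Σ(x−M)² = 79444.000; s = √(79444.000/6) = 115.0681
CV = 115.0681 / 757.0000 = 0.15201

0.152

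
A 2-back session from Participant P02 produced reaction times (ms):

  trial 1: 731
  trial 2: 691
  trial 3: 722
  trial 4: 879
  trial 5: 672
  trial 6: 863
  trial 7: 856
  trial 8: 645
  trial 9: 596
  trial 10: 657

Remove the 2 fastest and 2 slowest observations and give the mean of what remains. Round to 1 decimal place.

Sorted: 596, 645, 657, 672, 691, 722, 731, 856, 863, 879
Drop lowest 2 (596, 645) and highest 2 (863, 879)
Remaining (n=6): Σ = 4329, mean = 4329/6 = 721.500

721.5 ms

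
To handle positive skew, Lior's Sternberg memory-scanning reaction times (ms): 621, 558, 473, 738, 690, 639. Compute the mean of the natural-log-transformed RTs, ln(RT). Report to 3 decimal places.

ln(RT): 6.4313, 6.3244, 6.1591, 6.6039, 6.5367, 6.4599
Σ ln(RT) = 38.5153
Mean = 38.5153/6 = 6.41922

6.419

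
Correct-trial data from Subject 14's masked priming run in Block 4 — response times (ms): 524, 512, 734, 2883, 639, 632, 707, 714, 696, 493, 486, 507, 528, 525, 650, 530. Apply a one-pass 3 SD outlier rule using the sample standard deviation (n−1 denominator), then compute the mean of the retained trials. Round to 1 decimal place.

591.8 ms

n = 16, ΣRT = 11760, M = 735.000
Σ(x−M)² = 5039474.00; s = √(5039474.00/15) = 579.625
Cutoffs: 735.000 ± 3·579.625 → [-1003.9, 2473.9]
Outside: 2883 → excluded.
Retained (n=15): Σ = 8877, mean = 8877/15 = 591.800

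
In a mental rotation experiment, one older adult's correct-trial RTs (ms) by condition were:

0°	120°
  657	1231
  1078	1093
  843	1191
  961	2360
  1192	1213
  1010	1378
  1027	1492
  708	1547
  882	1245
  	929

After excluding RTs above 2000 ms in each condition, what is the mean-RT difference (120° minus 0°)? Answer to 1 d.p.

329.0 ms

120°: exclude 2360
M(0°) = 8358/9 = 928.667
M(120°) = 11319/9 = 1257.667
Difference = 1257.667 − 928.667 = 329.000 ms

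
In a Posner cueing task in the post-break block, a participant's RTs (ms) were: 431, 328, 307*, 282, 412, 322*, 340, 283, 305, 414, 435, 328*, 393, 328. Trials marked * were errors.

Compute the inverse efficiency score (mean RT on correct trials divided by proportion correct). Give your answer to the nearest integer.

Correct trials (n=11): 431, 328, 282, 412, 340, 283, 305, 414, 435, 393, 328
Mean correct RT = 3951/11 = 359.1818 ms
Proportion correct = 11/14
IES = 359.1818 / (11/14) = 457.140 ms

457 ms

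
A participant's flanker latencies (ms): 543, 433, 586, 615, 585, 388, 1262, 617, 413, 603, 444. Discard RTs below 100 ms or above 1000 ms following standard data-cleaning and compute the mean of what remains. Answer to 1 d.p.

Excluded: 1262
Retained (n=10): Σ = 5227
Mean = 5227/10 = 522.7000

522.7 ms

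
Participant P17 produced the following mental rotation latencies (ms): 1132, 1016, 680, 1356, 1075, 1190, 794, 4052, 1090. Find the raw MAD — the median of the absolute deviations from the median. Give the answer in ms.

Sorted: 680, 794, 1016, 1075, 1090, 1132, 1190, 1356, 4052 → median = 1090
|x − 1090|: 42, 74, 410, 266, 15, 100, 296, 2962, 0
Sorted deviations: 0, 15, 42, 74, 100, 266, 296, 410, 2962 → MAD = 100

100 ms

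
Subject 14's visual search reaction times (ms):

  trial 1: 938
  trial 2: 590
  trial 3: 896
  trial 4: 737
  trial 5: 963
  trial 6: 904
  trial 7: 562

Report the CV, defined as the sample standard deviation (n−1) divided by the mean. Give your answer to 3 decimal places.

0.211

n = 7, Σ = 5590, M = 798.5714
Σ(x−M)² = 170343.714; s = √(170343.714/6) = 168.4952
CV = 168.4952 / 798.5714 = 0.21100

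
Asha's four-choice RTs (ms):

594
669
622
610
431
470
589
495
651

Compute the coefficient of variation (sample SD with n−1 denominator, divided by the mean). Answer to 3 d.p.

0.147

n = 9, Σ = 5131, M = 570.1111
Σ(x−M)² = 56548.889; s = √(56548.889/8) = 84.0750
CV = 84.0750 / 570.1111 = 0.14747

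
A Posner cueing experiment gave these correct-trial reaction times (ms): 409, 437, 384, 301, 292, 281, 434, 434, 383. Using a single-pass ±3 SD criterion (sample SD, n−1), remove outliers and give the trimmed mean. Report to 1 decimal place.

372.8 ms

n = 9, ΣRT = 3355, M = 372.778
Σ(x−M)² = 33263.56; s = √(33263.56/8) = 64.482
Cutoffs: 372.778 ± 3·64.482 → [179.3, 566.2]
No RTs fall outside the cutoffs; all 9 retained. Mean = 3355/9 = 372.778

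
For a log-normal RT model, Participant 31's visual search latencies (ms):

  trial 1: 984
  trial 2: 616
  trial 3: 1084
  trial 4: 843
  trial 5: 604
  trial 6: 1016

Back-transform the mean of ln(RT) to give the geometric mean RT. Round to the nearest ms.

ln(RT): 6.8916, 6.4232, 6.9884, 6.7370, 6.4036, 6.9236
Mean ln(RT) = 40.3675/6 = 6.72791
Geometric mean = exp(6.72791) = 835.40 ms

835 ms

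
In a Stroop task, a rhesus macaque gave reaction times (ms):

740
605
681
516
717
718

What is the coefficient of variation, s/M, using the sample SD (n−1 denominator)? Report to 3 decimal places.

0.130

n = 6, Σ = 3977, M = 662.8333
Σ(x−M)² = 37166.833; s = √(37166.833/5) = 86.2170
CV = 86.2170 / 662.8333 = 0.13007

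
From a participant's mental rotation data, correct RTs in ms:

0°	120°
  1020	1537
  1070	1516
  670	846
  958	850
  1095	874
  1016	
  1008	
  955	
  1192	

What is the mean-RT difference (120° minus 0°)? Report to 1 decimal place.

126.4 ms

M(0°) = 8984/9 = 998.222
M(120°) = 5623/5 = 1124.600
Difference = 1124.600 − 998.222 = 126.378 ms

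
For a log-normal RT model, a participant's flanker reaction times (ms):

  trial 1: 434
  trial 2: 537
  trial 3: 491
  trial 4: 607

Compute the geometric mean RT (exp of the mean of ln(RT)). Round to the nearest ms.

513 ms

ln(RT): 6.0730, 6.2860, 6.1964, 6.4085
Mean ln(RT) = 24.9640/4 = 6.24100
Geometric mean = exp(6.24100) = 513.37 ms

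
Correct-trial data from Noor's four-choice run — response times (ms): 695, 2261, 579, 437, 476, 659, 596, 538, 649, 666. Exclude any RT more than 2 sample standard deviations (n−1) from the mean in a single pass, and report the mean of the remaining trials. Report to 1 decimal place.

588.3 ms

n = 10, ΣRT = 7556, M = 755.600
Σ(x−M)² = 2582316.40; s = √(2582316.40/9) = 535.653
Cutoffs: 755.600 ± 2·535.653 → [-315.7, 1826.9]
Outside: 2261 → excluded.
Retained (n=9): Σ = 5295, mean = 5295/9 = 588.333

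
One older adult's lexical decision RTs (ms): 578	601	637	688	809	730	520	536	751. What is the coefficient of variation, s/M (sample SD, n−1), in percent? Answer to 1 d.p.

15.5%

n = 9, Σ = 5850, M = 650.0000
Σ(x−M)² = 80976.000; s = √(80976.000/8) = 100.6082
CV = 100.6082 / 650.0000 = 0.15478 = 15.478%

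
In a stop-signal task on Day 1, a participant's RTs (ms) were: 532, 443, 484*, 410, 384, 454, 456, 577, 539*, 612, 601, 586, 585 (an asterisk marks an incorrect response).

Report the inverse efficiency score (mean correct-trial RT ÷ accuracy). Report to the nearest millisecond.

Correct trials (n=11): 532, 443, 410, 384, 454, 456, 577, 612, 601, 586, 585
Mean correct RT = 5640/11 = 512.7273 ms
Proportion correct = 11/13
IES = 512.7273 / (11/13) = 605.950 ms

606 ms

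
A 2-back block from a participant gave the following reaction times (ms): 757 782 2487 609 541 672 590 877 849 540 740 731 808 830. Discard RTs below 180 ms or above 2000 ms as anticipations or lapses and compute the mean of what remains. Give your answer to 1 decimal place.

717.4 ms

Excluded: 2487
Retained (n=13): Σ = 9326
Mean = 9326/13 = 717.3846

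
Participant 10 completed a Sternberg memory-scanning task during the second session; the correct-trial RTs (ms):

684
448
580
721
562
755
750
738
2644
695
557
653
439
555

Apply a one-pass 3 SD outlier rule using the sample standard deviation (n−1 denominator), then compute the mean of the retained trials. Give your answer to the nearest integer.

n = 14, ΣRT = 10781, M = 770.071
Σ(x−M)² = 3926838.93; s = √(3926838.93/13) = 549.604
Cutoffs: 770.071 ± 3·549.604 → [-878.7, 2418.9]
Outside: 2644 → excluded.
Retained (n=13): Σ = 8137, mean = 8137/13 = 625.923

626 ms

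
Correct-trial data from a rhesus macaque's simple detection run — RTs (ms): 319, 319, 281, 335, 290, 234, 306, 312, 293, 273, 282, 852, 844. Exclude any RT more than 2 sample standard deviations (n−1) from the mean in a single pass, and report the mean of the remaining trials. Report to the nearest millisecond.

295 ms

n = 13, ΣRT = 4940, M = 380.000
Σ(x−M)² = 525486.00; s = √(525486.00/12) = 209.262
Cutoffs: 380.000 ± 2·209.262 → [-38.5, 798.5]
Outside: 844, 852 → excluded.
Retained (n=11): Σ = 3244, mean = 3244/11 = 294.909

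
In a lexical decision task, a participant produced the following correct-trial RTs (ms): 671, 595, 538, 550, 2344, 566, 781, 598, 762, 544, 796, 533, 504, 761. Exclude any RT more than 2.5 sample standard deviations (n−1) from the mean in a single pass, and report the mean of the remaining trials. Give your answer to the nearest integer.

631 ms

n = 14, ΣRT = 10543, M = 753.071
Σ(x−M)² = 2866256.93; s = √(2866256.93/13) = 469.554
Cutoffs: 753.071 ± 2.5·469.554 → [-420.8, 1927.0]
Outside: 2344 → excluded.
Retained (n=13): Σ = 8199, mean = 8199/13 = 630.692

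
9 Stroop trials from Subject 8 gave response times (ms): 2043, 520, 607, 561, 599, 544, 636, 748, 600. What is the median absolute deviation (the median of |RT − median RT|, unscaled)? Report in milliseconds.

Sorted: 520, 544, 561, 599, 600, 607, 636, 748, 2043 → median = 600
|x − 600|: 1443, 80, 7, 39, 1, 56, 36, 148, 0
Sorted deviations: 0, 1, 7, 36, 39, 56, 80, 148, 1443 → MAD = 39

39 ms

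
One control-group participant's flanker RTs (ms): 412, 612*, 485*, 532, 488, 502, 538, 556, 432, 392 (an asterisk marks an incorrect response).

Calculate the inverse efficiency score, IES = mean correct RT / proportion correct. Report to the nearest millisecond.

602 ms

Correct trials (n=8): 412, 532, 488, 502, 538, 556, 432, 392
Mean correct RT = 3852/8 = 481.5000 ms
Proportion correct = 8/10
IES = 481.5000 / (8/10) = 601.875 ms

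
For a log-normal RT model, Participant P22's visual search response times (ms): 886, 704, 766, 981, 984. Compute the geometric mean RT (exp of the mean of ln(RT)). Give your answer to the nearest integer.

857 ms

ln(RT): 6.7867, 6.5568, 6.6412, 6.8886, 6.8916
Mean ln(RT) = 33.7649/5 = 6.75298
Geometric mean = exp(6.75298) = 856.60 ms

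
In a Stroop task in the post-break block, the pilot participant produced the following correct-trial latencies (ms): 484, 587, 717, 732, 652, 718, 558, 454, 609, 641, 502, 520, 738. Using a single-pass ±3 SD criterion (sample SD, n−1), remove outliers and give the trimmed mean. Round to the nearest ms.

609 ms

n = 13, ΣRT = 7912, M = 608.615
Σ(x−M)² = 120291.08; s = √(120291.08/12) = 100.121
Cutoffs: 608.615 ± 3·100.121 → [308.3, 909.0]
No RTs fall outside the cutoffs; all 13 retained. Mean = 7912/13 = 608.615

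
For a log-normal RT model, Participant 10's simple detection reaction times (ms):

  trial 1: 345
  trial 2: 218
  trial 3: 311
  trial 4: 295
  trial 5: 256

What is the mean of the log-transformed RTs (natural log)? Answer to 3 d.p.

5.640

ln(RT): 5.8435, 5.3845, 5.7398, 5.6870, 5.5452
Σ ln(RT) = 28.2000
Mean = 28.2000/5 = 5.64000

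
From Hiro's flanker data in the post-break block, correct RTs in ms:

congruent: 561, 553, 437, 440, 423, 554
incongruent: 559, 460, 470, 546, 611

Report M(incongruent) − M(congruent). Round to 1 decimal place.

34.5 ms

M(congruent) = 2968/6 = 494.667
M(incongruent) = 2646/5 = 529.200
Difference = 529.200 − 494.667 = 34.533 ms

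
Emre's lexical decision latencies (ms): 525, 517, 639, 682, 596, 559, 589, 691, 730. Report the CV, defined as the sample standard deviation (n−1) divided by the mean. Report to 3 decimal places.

n = 9, Σ = 5528, M = 614.2222
Σ(x−M)² = 45937.556; s = √(45937.556/8) = 75.7773
CV = 75.7773 / 614.2222 = 0.12337

0.123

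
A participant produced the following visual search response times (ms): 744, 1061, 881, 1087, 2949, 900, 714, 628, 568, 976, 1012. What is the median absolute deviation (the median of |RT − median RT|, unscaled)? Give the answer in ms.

161 ms

Sorted: 568, 628, 714, 744, 881, 900, 976, 1012, 1061, 1087, 2949 → median = 900
|x − 900|: 156, 161, 19, 187, 2049, 0, 186, 272, 332, 76, 112
Sorted deviations: 0, 19, 76, 112, 156, 161, 186, 187, 272, 332, 2049 → MAD = 161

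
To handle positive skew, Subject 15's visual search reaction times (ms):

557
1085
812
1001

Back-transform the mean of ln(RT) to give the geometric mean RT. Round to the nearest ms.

ln(RT): 6.3226, 6.9893, 6.6995, 6.9088
Mean ln(RT) = 26.9202/4 = 6.73004
Geometric mean = exp(6.73004) = 837.18 ms

837 ms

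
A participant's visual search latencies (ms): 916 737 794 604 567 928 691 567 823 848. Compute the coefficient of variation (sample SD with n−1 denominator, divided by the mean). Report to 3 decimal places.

0.183

n = 10, Σ = 7475, M = 747.5000
Σ(x−M)² = 167990.500; s = √(167990.500/9) = 136.6221
CV = 136.6221 / 747.5000 = 0.18277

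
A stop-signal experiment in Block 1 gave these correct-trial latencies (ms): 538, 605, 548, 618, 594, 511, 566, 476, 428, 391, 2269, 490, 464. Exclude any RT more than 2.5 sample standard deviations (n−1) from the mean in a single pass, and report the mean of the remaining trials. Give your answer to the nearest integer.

519 ms

n = 13, ΣRT = 8498, M = 653.692
Σ(x−M)² = 2883330.77; s = √(2883330.77/12) = 490.181
Cutoffs: 653.692 ± 2.5·490.181 → [-571.8, 1879.1]
Outside: 2269 → excluded.
Retained (n=12): Σ = 6229, mean = 6229/12 = 519.083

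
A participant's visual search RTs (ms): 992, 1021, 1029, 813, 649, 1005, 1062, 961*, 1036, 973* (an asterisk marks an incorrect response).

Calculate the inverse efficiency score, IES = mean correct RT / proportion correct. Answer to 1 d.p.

Correct trials (n=8): 992, 1021, 1029, 813, 649, 1005, 1062, 1036
Mean correct RT = 7607/8 = 950.8750 ms
Proportion correct = 8/10
IES = 950.8750 / (8/10) = 1188.594 ms

1188.6 ms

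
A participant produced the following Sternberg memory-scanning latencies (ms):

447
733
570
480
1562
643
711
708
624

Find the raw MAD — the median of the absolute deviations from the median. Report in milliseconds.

73 ms

Sorted: 447, 480, 570, 624, 643, 708, 711, 733, 1562 → median = 643
|x − 643|: 196, 90, 73, 163, 919, 0, 68, 65, 19
Sorted deviations: 0, 19, 65, 68, 73, 90, 163, 196, 919 → MAD = 73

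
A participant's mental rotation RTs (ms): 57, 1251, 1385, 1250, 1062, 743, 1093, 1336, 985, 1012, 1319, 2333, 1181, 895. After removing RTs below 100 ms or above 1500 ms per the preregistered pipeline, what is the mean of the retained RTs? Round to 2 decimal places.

Excluded: 57, 2333
Retained (n=12): Σ = 13512
Mean = 13512/12 = 1126.0000

1126.00 ms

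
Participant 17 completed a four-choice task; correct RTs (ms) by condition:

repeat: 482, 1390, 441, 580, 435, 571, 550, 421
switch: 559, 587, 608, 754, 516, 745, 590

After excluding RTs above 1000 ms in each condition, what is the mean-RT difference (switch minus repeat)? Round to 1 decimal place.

125.6 ms

repeat: exclude 1390
M(repeat) = 3480/7 = 497.143
M(switch) = 4359/7 = 622.714
Difference = 622.714 − 497.143 = 125.571 ms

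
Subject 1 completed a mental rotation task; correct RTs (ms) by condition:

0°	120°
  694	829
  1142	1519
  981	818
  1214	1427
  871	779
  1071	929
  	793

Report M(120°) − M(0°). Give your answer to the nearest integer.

18 ms

M(0°) = 5973/6 = 995.500
M(120°) = 7094/7 = 1013.429
Difference = 1013.429 − 995.500 = 17.929 ms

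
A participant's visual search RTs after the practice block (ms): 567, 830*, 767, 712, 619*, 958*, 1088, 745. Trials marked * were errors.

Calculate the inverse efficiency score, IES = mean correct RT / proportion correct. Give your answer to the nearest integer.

Correct trials (n=5): 567, 767, 712, 1088, 745
Mean correct RT = 3879/5 = 775.8000 ms
Proportion correct = 5/8
IES = 775.8000 / (5/8) = 1241.280 ms

1241 ms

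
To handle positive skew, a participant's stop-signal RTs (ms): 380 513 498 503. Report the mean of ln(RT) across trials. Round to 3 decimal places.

6.153

ln(RT): 5.9402, 6.2403, 6.2106, 6.2206
Σ ln(RT) = 24.6116
Mean = 24.6116/4 = 6.15291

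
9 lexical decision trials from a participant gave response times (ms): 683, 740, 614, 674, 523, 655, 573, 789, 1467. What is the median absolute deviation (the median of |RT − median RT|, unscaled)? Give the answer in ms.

66 ms

Sorted: 523, 573, 614, 655, 674, 683, 740, 789, 1467 → median = 674
|x − 674|: 9, 66, 60, 0, 151, 19, 101, 115, 793
Sorted deviations: 0, 9, 19, 60, 66, 101, 115, 151, 793 → MAD = 66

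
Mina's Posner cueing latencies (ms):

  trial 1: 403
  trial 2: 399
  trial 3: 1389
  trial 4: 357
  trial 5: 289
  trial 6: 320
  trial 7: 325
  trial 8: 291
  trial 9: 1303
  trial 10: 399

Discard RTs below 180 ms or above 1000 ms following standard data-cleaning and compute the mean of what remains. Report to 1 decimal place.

Excluded: 1303, 1389
Retained (n=8): Σ = 2783
Mean = 2783/8 = 347.8750

347.9 ms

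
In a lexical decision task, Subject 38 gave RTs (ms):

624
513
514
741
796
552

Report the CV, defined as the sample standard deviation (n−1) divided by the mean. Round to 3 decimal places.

0.194

n = 6, Σ = 3740, M = 623.3333
Σ(x−M)² = 72875.333; s = √(72875.333/5) = 120.7272
CV = 120.7272 / 623.3333 = 0.19368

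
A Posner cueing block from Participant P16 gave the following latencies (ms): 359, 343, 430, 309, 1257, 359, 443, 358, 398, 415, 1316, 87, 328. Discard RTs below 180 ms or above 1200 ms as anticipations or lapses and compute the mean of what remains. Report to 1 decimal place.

Excluded: 87, 1257, 1316
Retained (n=10): Σ = 3742
Mean = 3742/10 = 374.2000

374.2 ms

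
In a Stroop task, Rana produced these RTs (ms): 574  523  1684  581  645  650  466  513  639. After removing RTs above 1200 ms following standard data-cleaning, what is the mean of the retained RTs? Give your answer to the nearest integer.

574 ms

Excluded: 1684
Retained (n=8): Σ = 4591
Mean = 4591/8 = 573.8750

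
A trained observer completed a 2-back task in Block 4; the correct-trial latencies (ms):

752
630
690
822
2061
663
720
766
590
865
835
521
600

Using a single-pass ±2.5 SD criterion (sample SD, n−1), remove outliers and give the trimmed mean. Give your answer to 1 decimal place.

n = 13, ΣRT = 10515, M = 808.846
Σ(x−M)² = 1826607.69; s = √(1826607.69/12) = 390.150
Cutoffs: 808.846 ± 2.5·390.150 → [-166.5, 1784.2]
Outside: 2061 → excluded.
Retained (n=12): Σ = 8454, mean = 8454/12 = 704.500

704.5 ms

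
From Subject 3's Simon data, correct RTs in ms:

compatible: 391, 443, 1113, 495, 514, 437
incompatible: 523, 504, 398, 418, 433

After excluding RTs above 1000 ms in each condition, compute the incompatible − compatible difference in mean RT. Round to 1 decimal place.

-0.8 ms

compatible: exclude 1113
M(compatible) = 2280/5 = 456.000
M(incompatible) = 2276/5 = 455.200
Difference = 455.200 − 456.000 = -0.800 ms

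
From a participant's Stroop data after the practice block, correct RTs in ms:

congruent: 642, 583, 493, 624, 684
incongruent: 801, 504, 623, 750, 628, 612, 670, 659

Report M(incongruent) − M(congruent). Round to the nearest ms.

51 ms

M(congruent) = 3026/5 = 605.200
M(incongruent) = 5247/8 = 655.875
Difference = 655.875 − 605.200 = 50.675 ms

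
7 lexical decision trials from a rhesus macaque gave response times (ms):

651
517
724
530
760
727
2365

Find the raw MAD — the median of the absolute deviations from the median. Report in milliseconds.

73 ms

Sorted: 517, 530, 651, 724, 727, 760, 2365 → median = 724
|x − 724|: 73, 207, 0, 194, 36, 3, 1641
Sorted deviations: 0, 3, 36, 73, 194, 207, 1641 → MAD = 73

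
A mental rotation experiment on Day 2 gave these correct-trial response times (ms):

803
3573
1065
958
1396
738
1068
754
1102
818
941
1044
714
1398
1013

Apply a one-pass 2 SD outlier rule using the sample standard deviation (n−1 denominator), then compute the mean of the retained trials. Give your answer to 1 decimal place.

n = 15, ΣRT = 17385, M = 1159.000
Σ(x−M)² = 6865826.00; s = √(6865826.00/14) = 700.297
Cutoffs: 1159.000 ± 2·700.297 → [-241.6, 2559.6]
Outside: 3573 → excluded.
Retained (n=14): Σ = 13812, mean = 13812/14 = 986.571

986.6 ms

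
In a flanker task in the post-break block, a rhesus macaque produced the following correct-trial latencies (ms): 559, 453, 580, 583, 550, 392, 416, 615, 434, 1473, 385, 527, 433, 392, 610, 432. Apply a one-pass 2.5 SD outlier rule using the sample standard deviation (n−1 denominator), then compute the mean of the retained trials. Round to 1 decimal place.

n = 16, ΣRT = 8834, M = 552.125
Σ(x−M)² = 1007867.75; s = √(1007867.75/15) = 259.213
Cutoffs: 552.125 ± 2.5·259.213 → [-95.9, 1200.2]
Outside: 1473 → excluded.
Retained (n=15): Σ = 7361, mean = 7361/15 = 490.733

490.7 ms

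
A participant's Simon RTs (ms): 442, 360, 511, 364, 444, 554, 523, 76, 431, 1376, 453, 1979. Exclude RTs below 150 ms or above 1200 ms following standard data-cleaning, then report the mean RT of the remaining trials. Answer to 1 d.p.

Excluded: 76, 1376, 1979
Retained (n=9): Σ = 4082
Mean = 4082/9 = 453.5556

453.6 ms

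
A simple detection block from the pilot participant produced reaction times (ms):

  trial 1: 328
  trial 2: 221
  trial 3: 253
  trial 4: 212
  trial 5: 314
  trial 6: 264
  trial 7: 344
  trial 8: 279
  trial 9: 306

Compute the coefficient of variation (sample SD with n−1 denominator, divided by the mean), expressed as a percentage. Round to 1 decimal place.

16.6%

n = 9, Σ = 2521, M = 280.1111
Σ(x−M)² = 17322.889; s = √(17322.889/8) = 46.5334
CV = 46.5334 / 280.1111 = 0.16612 = 16.612%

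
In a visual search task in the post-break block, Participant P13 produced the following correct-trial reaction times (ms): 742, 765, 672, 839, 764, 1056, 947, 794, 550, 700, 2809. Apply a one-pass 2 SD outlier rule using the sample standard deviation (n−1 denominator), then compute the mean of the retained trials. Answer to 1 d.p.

782.9 ms

n = 11, ΣRT = 10638, M = 967.091
Σ(x−M)² = 3912438.91; s = √(3912438.91/10) = 625.495
Cutoffs: 967.091 ± 2·625.495 → [-283.9, 2218.1]
Outside: 2809 → excluded.
Retained (n=10): Σ = 7829, mean = 7829/10 = 782.900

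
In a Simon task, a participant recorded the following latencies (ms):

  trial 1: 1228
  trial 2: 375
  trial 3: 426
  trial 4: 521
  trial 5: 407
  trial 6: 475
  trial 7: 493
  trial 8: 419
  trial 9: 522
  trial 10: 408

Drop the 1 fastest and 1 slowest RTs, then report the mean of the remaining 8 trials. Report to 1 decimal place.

458.9 ms

Sorted: 375, 407, 408, 419, 426, 475, 493, 521, 522, 1228
Drop lowest 1 (375) and highest 1 (1228)
Remaining (n=8): Σ = 3671, mean = 3671/8 = 458.875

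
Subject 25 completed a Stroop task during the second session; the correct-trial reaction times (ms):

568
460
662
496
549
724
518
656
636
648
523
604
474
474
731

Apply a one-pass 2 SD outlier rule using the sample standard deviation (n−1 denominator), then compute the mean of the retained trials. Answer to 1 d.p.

n = 15, ΣRT = 8723, M = 581.533
Σ(x−M)² = 116463.73; s = √(116463.73/14) = 91.208
Cutoffs: 581.533 ± 2·91.208 → [399.1, 763.9]
No RTs fall outside the cutoffs; all 15 retained. Mean = 8723/15 = 581.533

581.5 ms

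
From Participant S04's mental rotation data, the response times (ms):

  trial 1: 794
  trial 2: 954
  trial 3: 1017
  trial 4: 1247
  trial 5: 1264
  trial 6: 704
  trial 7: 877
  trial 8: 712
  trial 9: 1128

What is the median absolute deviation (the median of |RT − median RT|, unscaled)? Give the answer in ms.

Sorted: 704, 712, 794, 877, 954, 1017, 1128, 1247, 1264 → median = 954
|x − 954|: 160, 0, 63, 293, 310, 250, 77, 242, 174
Sorted deviations: 0, 63, 77, 160, 174, 242, 250, 293, 310 → MAD = 174

174 ms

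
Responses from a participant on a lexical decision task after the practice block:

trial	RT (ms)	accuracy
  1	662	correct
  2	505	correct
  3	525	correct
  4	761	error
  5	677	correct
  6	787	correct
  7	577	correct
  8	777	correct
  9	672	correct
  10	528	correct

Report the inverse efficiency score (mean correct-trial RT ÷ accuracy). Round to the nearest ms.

Correct trials (n=9): 662, 505, 525, 677, 787, 577, 777, 672, 528
Mean correct RT = 5710/9 = 634.4444 ms
Proportion correct = 9/10
IES = 634.4444 / (9/10) = 704.938 ms

705 ms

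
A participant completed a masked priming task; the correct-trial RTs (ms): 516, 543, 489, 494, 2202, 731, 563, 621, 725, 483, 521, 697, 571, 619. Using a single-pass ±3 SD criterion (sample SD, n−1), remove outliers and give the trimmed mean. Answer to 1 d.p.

n = 14, ΣRT = 9775, M = 698.214
Σ(x−M)² = 2530358.36; s = √(2530358.36/13) = 441.184
Cutoffs: 698.214 ± 3·441.184 → [-625.3, 2021.8]
Outside: 2202 → excluded.
Retained (n=13): Σ = 7573, mean = 7573/13 = 582.538

582.5 ms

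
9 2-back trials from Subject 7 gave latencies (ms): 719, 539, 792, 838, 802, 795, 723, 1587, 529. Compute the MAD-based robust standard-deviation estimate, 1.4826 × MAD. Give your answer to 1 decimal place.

102.3 ms

Sorted: 529, 539, 719, 723, 792, 795, 802, 838, 1587 → median = 792
|x − 792| sorted: 0, 3, 10, 46, 69, 73, 253, 263, 795 → MAD = 69
Robust SD ≈ 1.4826 × 69 = 102.299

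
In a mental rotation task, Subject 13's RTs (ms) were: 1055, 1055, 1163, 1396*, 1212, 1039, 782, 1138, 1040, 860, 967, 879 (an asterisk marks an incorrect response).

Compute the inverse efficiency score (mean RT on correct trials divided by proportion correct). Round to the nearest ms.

1110 ms

Correct trials (n=11): 1055, 1055, 1163, 1212, 1039, 782, 1138, 1040, 860, 967, 879
Mean correct RT = 11190/11 = 1017.2727 ms
Proportion correct = 11/12
IES = 1017.2727 / (11/12) = 1109.752 ms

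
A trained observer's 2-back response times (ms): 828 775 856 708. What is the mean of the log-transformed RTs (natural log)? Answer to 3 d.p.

ln(RT): 6.7190, 6.6529, 6.7523, 6.5624
Σ ln(RT) = 26.6866
Mean = 26.6866/4 = 6.67165

6.672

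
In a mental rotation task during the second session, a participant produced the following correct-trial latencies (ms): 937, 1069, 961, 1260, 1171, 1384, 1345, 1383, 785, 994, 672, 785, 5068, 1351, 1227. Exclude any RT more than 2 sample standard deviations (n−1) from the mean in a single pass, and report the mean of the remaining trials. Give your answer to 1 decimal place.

n = 15, ΣRT = 20392, M = 1359.467
Σ(x−M)² = 15505441.73; s = √(15505441.73/14) = 1052.393
Cutoffs: 1359.467 ± 2·1052.393 → [-745.3, 3464.3]
Outside: 5068 → excluded.
Retained (n=14): Σ = 15324, mean = 15324/14 = 1094.571

1094.6 ms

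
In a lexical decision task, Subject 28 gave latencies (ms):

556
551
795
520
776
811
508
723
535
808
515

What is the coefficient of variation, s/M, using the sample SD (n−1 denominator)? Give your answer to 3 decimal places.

n = 11, Σ = 7098, M = 645.2727
Σ(x−M)² = 180020.182; s = √(180020.182/10) = 134.1716
CV = 134.1716 / 645.2727 = 0.20793

0.208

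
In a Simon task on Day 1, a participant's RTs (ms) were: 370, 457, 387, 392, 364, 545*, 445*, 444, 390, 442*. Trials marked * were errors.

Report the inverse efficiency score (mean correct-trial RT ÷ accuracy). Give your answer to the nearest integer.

Correct trials (n=7): 370, 457, 387, 392, 364, 444, 390
Mean correct RT = 2804/7 = 400.5714 ms
Proportion correct = 7/10
IES = 400.5714 / (7/10) = 572.245 ms

572 ms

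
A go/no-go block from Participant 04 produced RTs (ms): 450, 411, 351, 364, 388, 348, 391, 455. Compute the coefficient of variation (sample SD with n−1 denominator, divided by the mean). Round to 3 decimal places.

0.105

n = 8, Σ = 3158, M = 394.7500
Σ(x−M)² = 12051.500; s = √(12051.500/7) = 41.4927
CV = 41.4927 / 394.7500 = 0.10511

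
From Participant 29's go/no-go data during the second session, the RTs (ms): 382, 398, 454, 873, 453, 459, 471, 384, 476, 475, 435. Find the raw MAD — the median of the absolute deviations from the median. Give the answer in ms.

Sorted: 382, 384, 398, 435, 453, 454, 459, 471, 475, 476, 873 → median = 454
|x − 454|: 72, 56, 0, 419, 1, 5, 17, 70, 22, 21, 19
Sorted deviations: 0, 1, 5, 17, 19, 21, 22, 56, 70, 72, 419 → MAD = 21

21 ms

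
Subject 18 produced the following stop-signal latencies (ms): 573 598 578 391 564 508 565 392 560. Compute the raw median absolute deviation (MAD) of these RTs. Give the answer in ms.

14 ms

Sorted: 391, 392, 508, 560, 564, 565, 573, 578, 598 → median = 564
|x − 564|: 9, 34, 14, 173, 0, 56, 1, 172, 4
Sorted deviations: 0, 1, 4, 9, 14, 34, 56, 172, 173 → MAD = 14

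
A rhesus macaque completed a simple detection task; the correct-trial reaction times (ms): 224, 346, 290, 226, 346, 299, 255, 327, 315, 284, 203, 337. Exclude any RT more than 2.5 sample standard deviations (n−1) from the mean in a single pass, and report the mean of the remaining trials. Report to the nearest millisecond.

288 ms

n = 12, ΣRT = 3452, M = 287.667
Σ(x−M)² = 27772.67; s = √(27772.67/11) = 50.247
Cutoffs: 287.667 ± 2.5·50.247 → [162.0, 413.3]
No RTs fall outside the cutoffs; all 12 retained. Mean = 3452/12 = 287.667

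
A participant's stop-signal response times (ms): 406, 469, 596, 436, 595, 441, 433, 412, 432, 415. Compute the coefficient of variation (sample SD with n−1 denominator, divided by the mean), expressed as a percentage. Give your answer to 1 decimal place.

15.5%

n = 10, Σ = 4635, M = 463.5000
Σ(x−M)² = 46374.500; s = √(46374.500/9) = 71.7825
CV = 71.7825 / 463.5000 = 0.15487 = 15.487%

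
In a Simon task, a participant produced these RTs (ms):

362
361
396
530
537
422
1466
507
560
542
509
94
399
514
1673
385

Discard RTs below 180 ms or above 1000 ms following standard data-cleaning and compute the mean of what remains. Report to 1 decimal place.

Excluded: 94, 1466, 1673
Retained (n=13): Σ = 6024
Mean = 6024/13 = 463.3846

463.4 ms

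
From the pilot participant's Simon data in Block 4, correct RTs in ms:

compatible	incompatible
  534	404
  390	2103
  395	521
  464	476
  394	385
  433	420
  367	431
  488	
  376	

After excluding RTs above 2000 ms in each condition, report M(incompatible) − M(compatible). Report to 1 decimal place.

12.7 ms

incompatible: exclude 2103
M(compatible) = 3841/9 = 426.778
M(incompatible) = 2637/6 = 439.500
Difference = 439.500 − 426.778 = 12.722 ms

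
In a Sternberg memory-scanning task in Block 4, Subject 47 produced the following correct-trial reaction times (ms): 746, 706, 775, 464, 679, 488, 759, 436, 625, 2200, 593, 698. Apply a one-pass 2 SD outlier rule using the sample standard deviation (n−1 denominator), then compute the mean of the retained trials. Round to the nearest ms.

n = 12, ΣRT = 9169, M = 764.083
Σ(x−M)² = 2399832.92; s = √(2399832.92/11) = 467.083
Cutoffs: 764.083 ± 2·467.083 → [-170.1, 1698.2]
Outside: 2200 → excluded.
Retained (n=11): Σ = 6969, mean = 6969/11 = 633.545

634 ms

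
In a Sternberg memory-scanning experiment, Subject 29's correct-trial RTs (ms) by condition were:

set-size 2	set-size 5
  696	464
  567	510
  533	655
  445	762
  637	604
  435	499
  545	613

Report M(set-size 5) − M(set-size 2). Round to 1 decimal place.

M(set-size 2) = 3858/7 = 551.143
M(set-size 5) = 4107/7 = 586.714
Difference = 586.714 − 551.143 = 35.571 ms

35.6 ms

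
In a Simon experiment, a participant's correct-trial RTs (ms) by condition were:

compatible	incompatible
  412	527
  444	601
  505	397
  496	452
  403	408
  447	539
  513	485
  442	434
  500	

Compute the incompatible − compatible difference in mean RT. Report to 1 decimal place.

M(compatible) = 4162/9 = 462.444
M(incompatible) = 3843/8 = 480.375
Difference = 480.375 − 462.444 = 17.931 ms

17.9 ms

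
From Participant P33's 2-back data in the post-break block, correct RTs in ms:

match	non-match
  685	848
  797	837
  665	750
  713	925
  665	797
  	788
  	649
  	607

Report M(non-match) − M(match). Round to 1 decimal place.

70.1 ms

M(match) = 3525/5 = 705.000
M(non-match) = 6201/8 = 775.125
Difference = 775.125 − 705.000 = 70.125 ms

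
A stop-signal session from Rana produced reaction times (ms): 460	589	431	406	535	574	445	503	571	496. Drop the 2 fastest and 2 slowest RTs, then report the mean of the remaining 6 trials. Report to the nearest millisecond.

Sorted: 406, 431, 445, 460, 496, 503, 535, 571, 574, 589
Drop lowest 2 (406, 431) and highest 2 (574, 589)
Remaining (n=6): Σ = 3010, mean = 3010/6 = 501.667

502 ms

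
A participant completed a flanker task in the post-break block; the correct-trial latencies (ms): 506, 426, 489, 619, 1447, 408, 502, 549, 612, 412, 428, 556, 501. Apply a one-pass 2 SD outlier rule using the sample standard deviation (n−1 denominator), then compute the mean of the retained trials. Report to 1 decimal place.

500.7 ms

n = 13, ΣRT = 7455, M = 573.462
Σ(x−M)² = 885925.23; s = √(885925.23/12) = 271.711
Cutoffs: 573.462 ± 2·271.711 → [30.0, 1116.9]
Outside: 1447 → excluded.
Retained (n=12): Σ = 6008, mean = 6008/12 = 500.667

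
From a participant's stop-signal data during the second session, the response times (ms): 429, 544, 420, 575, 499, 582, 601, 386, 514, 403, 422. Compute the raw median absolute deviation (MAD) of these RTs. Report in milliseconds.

Sorted: 386, 403, 420, 422, 429, 499, 514, 544, 575, 582, 601 → median = 499
|x − 499|: 70, 45, 79, 76, 0, 83, 102, 113, 15, 96, 77
Sorted deviations: 0, 15, 45, 70, 76, 77, 79, 83, 96, 102, 113 → MAD = 77

77 ms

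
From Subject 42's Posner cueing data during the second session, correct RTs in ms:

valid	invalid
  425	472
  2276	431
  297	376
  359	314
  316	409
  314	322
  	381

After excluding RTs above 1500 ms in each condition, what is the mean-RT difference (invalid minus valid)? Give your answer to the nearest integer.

valid: exclude 2276
M(valid) = 1711/5 = 342.200
M(invalid) = 2705/7 = 386.429
Difference = 386.429 − 342.200 = 44.229 ms

44 ms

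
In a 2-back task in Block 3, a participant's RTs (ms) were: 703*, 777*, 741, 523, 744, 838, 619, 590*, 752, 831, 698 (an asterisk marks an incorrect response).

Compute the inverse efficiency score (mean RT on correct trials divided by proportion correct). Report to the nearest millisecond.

988 ms

Correct trials (n=8): 741, 523, 744, 838, 619, 752, 831, 698
Mean correct RT = 5746/8 = 718.2500 ms
Proportion correct = 8/11
IES = 718.2500 / (8/11) = 987.594 ms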